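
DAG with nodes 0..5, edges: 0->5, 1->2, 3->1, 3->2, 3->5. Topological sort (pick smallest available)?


Kahn's algorithm, process smallest node first
Order: [0, 3, 1, 2, 4, 5]


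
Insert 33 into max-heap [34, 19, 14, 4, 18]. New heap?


Append 33: [34, 19, 14, 4, 18, 33]
Bubble up: swap idx 5(33) with idx 2(14)
Result: [34, 19, 33, 4, 18, 14]


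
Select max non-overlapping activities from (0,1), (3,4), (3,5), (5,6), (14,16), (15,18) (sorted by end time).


Greedy: pick earliest-ending, then skip overlaps.
Selected (4 activities): [(0, 1), (3, 4), (5, 6), (14, 16)]


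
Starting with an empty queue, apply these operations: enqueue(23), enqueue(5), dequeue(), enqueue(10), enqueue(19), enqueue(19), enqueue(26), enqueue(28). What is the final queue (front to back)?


enqueue(23) -> [23]
enqueue(5) -> [23, 5]
dequeue() returns 23 -> [5]
enqueue(10) -> [5, 10]
enqueue(19) -> [5, 10, 19]
enqueue(19) -> [5, 10, 19, 19]
enqueue(26) -> [5, 10, 19, 19, 26]
enqueue(28) -> [5, 10, 19, 19, 26, 28]
Final queue (front to back): [5, 10, 19, 19, 26, 28]


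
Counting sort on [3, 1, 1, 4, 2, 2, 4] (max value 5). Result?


Count array: [0, 2, 2, 1, 2, 0]
Reconstruct: [1, 1, 2, 2, 3, 4, 4]


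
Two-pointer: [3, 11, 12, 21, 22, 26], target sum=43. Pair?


Two pointers: lo=0, hi=5
Found pair: (21, 22) summing to 43


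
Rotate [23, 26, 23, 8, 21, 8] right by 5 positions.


Right rotate by 5: [26, 23, 8, 21, 8, 23]


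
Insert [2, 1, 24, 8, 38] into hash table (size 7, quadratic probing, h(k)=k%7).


Insertions: 2->slot 2; 1->slot 1; 24->slot 3; 8->slot 5; 38->slot 4
Table: [None, 1, 2, 24, 38, 8, None]


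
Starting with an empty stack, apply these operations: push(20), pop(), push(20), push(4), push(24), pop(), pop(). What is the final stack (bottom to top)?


push(20) -> [20]
pop() returns 20 -> []
push(20) -> [20]
push(4) -> [20, 4]
push(24) -> [20, 4, 24]
pop() returns 24 -> [20, 4]
pop() returns 4 -> [20]
Final stack (bottom to top): [20]


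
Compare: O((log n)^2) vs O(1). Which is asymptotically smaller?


constant grows slower than polylogarithmic
O(1) is asymptotically smaller; O((log n)^2) grows faster


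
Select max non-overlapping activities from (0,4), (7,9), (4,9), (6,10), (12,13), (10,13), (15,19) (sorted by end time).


Greedy: pick earliest-ending, then skip overlaps.
Selected (4 activities): [(0, 4), (7, 9), (12, 13), (15, 19)]


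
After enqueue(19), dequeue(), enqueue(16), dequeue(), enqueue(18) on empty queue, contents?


enqueue(19) -> [19]
dequeue() returns 19 -> []
enqueue(16) -> [16]
dequeue() returns 16 -> []
enqueue(18) -> [18]
Final queue (front to back): [18]


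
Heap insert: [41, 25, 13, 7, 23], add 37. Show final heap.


Append 37: [41, 25, 13, 7, 23, 37]
Bubble up: swap idx 5(37) with idx 2(13)
Result: [41, 25, 37, 7, 23, 13]


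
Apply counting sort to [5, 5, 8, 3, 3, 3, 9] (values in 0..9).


Count array: [0, 0, 0, 3, 0, 2, 0, 0, 1, 1]
Reconstruct: [3, 3, 3, 5, 5, 8, 9]


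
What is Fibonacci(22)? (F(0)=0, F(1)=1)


F(n)=F(n-1)+F(n-2)
...F(20)=6765, F(21)=10946, F(22)=17711


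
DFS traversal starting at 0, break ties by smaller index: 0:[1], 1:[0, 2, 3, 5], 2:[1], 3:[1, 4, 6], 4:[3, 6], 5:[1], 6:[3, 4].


DFS stack-based: start with [0]
Visit order: [0, 1, 2, 3, 4, 6, 5]


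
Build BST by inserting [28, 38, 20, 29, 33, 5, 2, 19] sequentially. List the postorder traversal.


Root = 28; build tree by BST insertion.
Postorder traversal: [2, 19, 5, 20, 33, 29, 38, 28]


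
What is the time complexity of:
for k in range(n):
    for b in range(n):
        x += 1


Per nesting level: O(n) * O(n) = O(n^2)
Complexity: O(n^2)


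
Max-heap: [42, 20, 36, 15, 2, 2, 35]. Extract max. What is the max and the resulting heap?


Max = 42
Replace root with last, heapify down
Resulting heap: [36, 20, 35, 15, 2, 2]


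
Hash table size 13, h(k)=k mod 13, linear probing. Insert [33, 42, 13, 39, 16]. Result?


Insertions: 33->slot 7; 42->slot 3; 13->slot 0; 39->slot 1; 16->slot 4
Table: [13, 39, None, 42, 16, None, None, 33, None, None, None, None, None]


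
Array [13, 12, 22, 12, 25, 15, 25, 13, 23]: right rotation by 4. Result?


Right rotate by 4: [15, 25, 13, 23, 13, 12, 22, 12, 25]


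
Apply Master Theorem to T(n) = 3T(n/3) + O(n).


a=3, b=3, c=1. log_3(3)=1 = c=1. Case 2: O(n^c log n) = O(n log n)
Complexity: O(n log n)


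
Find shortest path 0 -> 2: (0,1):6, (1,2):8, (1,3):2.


Dijkstra from 0:
Distances: {0: 0, 1: 6, 2: 14, 3: 8}
Shortest distance to 2 = 14, path = [0, 1, 2]


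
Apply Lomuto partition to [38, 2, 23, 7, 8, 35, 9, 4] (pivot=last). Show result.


Elements <= 4 go left of pivot.
Result: [2, 4, 23, 7, 8, 35, 9, 38], pivot at index 1


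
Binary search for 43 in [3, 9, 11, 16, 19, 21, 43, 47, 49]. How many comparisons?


Search for 43:
[0,8] mid=4 arr[4]=19
[5,8] mid=6 arr[6]=43
Total: 2 comparisons


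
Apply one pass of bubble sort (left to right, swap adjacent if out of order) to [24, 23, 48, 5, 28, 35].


After one pass: [23, 24, 5, 28, 35, 48]


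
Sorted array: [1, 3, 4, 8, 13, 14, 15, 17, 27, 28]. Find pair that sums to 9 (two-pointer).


Two pointers: lo=0, hi=9
Found pair: (1, 8) summing to 9


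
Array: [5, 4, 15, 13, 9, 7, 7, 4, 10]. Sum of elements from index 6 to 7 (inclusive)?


Prefix sums: [0, 5, 9, 24, 37, 46, 53, 60, 64, 74]
Sum[6..7] = prefix[8] - prefix[6] = 64 - 53 = 11


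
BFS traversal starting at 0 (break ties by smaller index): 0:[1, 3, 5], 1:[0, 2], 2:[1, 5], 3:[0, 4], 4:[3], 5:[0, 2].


BFS queue: start with [0]
Visit order: [0, 1, 3, 5, 2, 4]


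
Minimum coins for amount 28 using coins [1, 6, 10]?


dp[0]=0; dp[i]=1+min(dp[i-c] for c in coins)
...dp[23]=4, dp[24]=4, dp[25]=5, dp[26]=3, dp[27]=4, dp[28]=4
Minimum coins for 28 = 4


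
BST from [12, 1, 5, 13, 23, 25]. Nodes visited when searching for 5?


BST root = 12
Search for 5: compare at each node
Path: [12, 1, 5]


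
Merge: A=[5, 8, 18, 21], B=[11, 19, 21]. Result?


Compare heads, take smaller each step.
Merged: [5, 8, 11, 18, 19, 21, 21]


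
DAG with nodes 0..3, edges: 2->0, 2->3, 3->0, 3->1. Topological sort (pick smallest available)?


Kahn's algorithm, process smallest node first
Order: [2, 3, 0, 1]


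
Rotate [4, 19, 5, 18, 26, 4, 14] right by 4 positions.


Right rotate by 4: [18, 26, 4, 14, 4, 19, 5]


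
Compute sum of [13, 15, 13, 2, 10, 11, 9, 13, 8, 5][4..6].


Prefix sums: [0, 13, 28, 41, 43, 53, 64, 73, 86, 94, 99]
Sum[4..6] = prefix[7] - prefix[4] = 73 - 43 = 30


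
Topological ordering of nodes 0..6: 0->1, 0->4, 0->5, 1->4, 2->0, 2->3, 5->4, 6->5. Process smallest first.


Kahn's algorithm, process smallest node first
Order: [2, 0, 1, 3, 6, 5, 4]


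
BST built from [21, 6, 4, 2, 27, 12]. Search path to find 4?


BST root = 21
Search for 4: compare at each node
Path: [21, 6, 4]


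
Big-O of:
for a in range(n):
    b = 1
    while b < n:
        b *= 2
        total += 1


Per nesting level: O(n) * O(log n) = O(n log n)
Complexity: O(n log n)


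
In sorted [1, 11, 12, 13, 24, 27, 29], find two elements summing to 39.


Two pointers: lo=0, hi=6
Found pair: (12, 27) summing to 39


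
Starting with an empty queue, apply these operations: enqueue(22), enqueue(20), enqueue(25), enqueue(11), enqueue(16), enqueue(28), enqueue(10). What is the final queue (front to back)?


enqueue(22) -> [22]
enqueue(20) -> [22, 20]
enqueue(25) -> [22, 20, 25]
enqueue(11) -> [22, 20, 25, 11]
enqueue(16) -> [22, 20, 25, 11, 16]
enqueue(28) -> [22, 20, 25, 11, 16, 28]
enqueue(10) -> [22, 20, 25, 11, 16, 28, 10]
Final queue (front to back): [22, 20, 25, 11, 16, 28, 10]


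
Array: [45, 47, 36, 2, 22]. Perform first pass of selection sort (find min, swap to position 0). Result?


After one pass: [2, 47, 36, 45, 22]


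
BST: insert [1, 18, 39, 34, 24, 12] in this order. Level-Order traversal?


Root = 1; build tree by BST insertion.
Level-Order traversal: [1, 18, 12, 39, 34, 24]


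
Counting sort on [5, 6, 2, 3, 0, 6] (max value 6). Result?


Count array: [1, 0, 1, 1, 0, 1, 2]
Reconstruct: [0, 2, 3, 5, 6, 6]


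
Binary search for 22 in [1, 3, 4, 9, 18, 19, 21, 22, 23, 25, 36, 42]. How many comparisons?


Search for 22:
[0,11] mid=5 arr[5]=19
[6,11] mid=8 arr[8]=23
[6,7] mid=6 arr[6]=21
[7,7] mid=7 arr[7]=22
Total: 4 comparisons


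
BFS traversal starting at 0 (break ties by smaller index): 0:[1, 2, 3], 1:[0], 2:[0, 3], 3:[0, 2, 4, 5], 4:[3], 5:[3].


BFS queue: start with [0]
Visit order: [0, 1, 2, 3, 4, 5]


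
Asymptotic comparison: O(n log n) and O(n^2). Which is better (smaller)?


linearithmic grows slower than quadratic
O(n log n) is asymptotically smaller; O(n^2) grows faster


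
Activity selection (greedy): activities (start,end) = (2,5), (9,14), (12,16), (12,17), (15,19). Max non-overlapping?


Greedy: pick earliest-ending, then skip overlaps.
Selected (3 activities): [(2, 5), (9, 14), (15, 19)]


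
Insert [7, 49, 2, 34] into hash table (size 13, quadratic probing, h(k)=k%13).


Insertions: 7->slot 7; 49->slot 10; 2->slot 2; 34->slot 8
Table: [None, None, 2, None, None, None, None, 7, 34, None, 49, None, None]


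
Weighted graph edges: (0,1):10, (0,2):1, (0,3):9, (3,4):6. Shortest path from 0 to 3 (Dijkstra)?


Dijkstra from 0:
Distances: {0: 0, 1: 10, 2: 1, 3: 9, 4: 15}
Shortest distance to 3 = 9, path = [0, 3]


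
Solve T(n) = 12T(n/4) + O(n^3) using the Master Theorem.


a=12, b=4, c=3. log_4(12)=1.792 < c=3. Case 3: O(n^c) = O(n^3)
Complexity: O(n^3)


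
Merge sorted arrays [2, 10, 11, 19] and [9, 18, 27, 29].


Compare heads, take smaller each step.
Merged: [2, 9, 10, 11, 18, 19, 27, 29]


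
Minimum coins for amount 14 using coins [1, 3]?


dp[0]=0; dp[i]=1+min(dp[i-c] for c in coins)
...dp[9]=3, dp[10]=4, dp[11]=5, dp[12]=4, dp[13]=5, dp[14]=6
Minimum coins for 14 = 6


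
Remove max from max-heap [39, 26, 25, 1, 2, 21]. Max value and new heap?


Max = 39
Replace root with last, heapify down
Resulting heap: [26, 21, 25, 1, 2]


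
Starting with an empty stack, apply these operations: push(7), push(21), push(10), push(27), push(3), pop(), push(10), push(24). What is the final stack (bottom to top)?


push(7) -> [7]
push(21) -> [7, 21]
push(10) -> [7, 21, 10]
push(27) -> [7, 21, 10, 27]
push(3) -> [7, 21, 10, 27, 3]
pop() returns 3 -> [7, 21, 10, 27]
push(10) -> [7, 21, 10, 27, 10]
push(24) -> [7, 21, 10, 27, 10, 24]
Final stack (bottom to top): [7, 21, 10, 27, 10, 24]


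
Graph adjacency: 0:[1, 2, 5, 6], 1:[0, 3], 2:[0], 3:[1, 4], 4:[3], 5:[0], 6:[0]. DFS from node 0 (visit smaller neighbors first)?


DFS stack-based: start with [0]
Visit order: [0, 1, 3, 4, 2, 5, 6]


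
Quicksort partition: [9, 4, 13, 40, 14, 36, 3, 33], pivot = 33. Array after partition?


Elements <= 33 go left of pivot.
Result: [9, 4, 13, 14, 3, 33, 40, 36], pivot at index 5


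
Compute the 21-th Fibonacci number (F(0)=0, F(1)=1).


F(n)=F(n-1)+F(n-2)
...F(19)=4181, F(20)=6765, F(21)=10946


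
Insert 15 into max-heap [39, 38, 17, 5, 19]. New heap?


Append 15: [39, 38, 17, 5, 19, 15]
Bubble up: no swaps needed
Result: [39, 38, 17, 5, 19, 15]


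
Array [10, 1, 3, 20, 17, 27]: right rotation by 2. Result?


Right rotate by 2: [17, 27, 10, 1, 3, 20]


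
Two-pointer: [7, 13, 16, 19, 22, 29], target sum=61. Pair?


Two pointers: lo=0, hi=5
No pair sums to 61


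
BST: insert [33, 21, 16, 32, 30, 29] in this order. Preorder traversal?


Root = 33; build tree by BST insertion.
Preorder traversal: [33, 21, 16, 32, 30, 29]


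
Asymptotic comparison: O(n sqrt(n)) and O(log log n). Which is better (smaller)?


double-logarithmic grows slower than n^1.5
O(log log n) is asymptotically smaller; O(n sqrt(n)) grows faster


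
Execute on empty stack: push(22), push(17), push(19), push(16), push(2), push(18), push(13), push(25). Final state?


push(22) -> [22]
push(17) -> [22, 17]
push(19) -> [22, 17, 19]
push(16) -> [22, 17, 19, 16]
push(2) -> [22, 17, 19, 16, 2]
push(18) -> [22, 17, 19, 16, 2, 18]
push(13) -> [22, 17, 19, 16, 2, 18, 13]
push(25) -> [22, 17, 19, 16, 2, 18, 13, 25]
Final stack (bottom to top): [22, 17, 19, 16, 2, 18, 13, 25]


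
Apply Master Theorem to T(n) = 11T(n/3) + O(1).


a=11, b=3, c=0. log_3(11)=2.183 > c=0. Case 1: O(n^log_b(a)) = O(n^2.183)
Complexity: O(n^2.183)


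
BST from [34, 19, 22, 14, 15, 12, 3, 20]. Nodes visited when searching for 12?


BST root = 34
Search for 12: compare at each node
Path: [34, 19, 14, 12]


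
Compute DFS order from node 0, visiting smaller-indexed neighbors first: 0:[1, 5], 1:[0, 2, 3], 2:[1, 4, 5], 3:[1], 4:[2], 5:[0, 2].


DFS stack-based: start with [0]
Visit order: [0, 1, 2, 4, 5, 3]


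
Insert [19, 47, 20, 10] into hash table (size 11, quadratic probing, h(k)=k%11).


Insertions: 19->slot 8; 47->slot 3; 20->slot 9; 10->slot 10
Table: [None, None, None, 47, None, None, None, None, 19, 20, 10]


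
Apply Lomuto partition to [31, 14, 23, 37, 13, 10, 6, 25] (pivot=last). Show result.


Elements <= 25 go left of pivot.
Result: [14, 23, 13, 10, 6, 25, 31, 37], pivot at index 5


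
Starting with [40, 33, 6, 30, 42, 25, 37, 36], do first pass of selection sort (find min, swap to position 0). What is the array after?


After one pass: [6, 33, 40, 30, 42, 25, 37, 36]


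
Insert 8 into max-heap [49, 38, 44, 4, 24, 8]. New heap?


Append 8: [49, 38, 44, 4, 24, 8, 8]
Bubble up: no swaps needed
Result: [49, 38, 44, 4, 24, 8, 8]


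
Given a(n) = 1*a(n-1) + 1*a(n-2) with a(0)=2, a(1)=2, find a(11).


Build bottom-up:
...a(9)=110, a(10)=178, a(11)=1*178+1*110=288


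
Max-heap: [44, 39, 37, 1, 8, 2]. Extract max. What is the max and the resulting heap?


Max = 44
Replace root with last, heapify down
Resulting heap: [39, 8, 37, 1, 2]


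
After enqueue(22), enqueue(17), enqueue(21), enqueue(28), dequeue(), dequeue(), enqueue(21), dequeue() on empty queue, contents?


enqueue(22) -> [22]
enqueue(17) -> [22, 17]
enqueue(21) -> [22, 17, 21]
enqueue(28) -> [22, 17, 21, 28]
dequeue() returns 22 -> [17, 21, 28]
dequeue() returns 17 -> [21, 28]
enqueue(21) -> [21, 28, 21]
dequeue() returns 21 -> [28, 21]
Final queue (front to back): [28, 21]


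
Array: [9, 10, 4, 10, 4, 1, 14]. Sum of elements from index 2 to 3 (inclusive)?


Prefix sums: [0, 9, 19, 23, 33, 37, 38, 52]
Sum[2..3] = prefix[4] - prefix[2] = 33 - 19 = 14


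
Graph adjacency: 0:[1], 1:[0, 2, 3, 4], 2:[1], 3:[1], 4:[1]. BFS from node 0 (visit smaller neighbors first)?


BFS queue: start with [0]
Visit order: [0, 1, 2, 3, 4]


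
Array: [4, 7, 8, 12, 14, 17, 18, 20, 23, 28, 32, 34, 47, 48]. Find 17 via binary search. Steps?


Search for 17:
[0,13] mid=6 arr[6]=18
[0,5] mid=2 arr[2]=8
[3,5] mid=4 arr[4]=14
[5,5] mid=5 arr[5]=17
Total: 4 comparisons


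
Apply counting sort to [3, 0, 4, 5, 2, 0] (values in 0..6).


Count array: [2, 0, 1, 1, 1, 1, 0]
Reconstruct: [0, 0, 2, 3, 4, 5]


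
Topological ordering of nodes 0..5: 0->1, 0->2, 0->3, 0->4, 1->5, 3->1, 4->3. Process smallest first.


Kahn's algorithm, process smallest node first
Order: [0, 2, 4, 3, 1, 5]


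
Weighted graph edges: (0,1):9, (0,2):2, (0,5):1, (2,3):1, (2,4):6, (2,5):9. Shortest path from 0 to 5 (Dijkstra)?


Dijkstra from 0:
Distances: {0: 0, 1: 9, 2: 2, 3: 3, 4: 8, 5: 1}
Shortest distance to 5 = 1, path = [0, 5]


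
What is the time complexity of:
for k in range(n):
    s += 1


Per nesting level: O(n) = O(n)
Complexity: O(n)


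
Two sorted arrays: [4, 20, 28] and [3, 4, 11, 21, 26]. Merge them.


Compare heads, take smaller each step.
Merged: [3, 4, 4, 11, 20, 21, 26, 28]


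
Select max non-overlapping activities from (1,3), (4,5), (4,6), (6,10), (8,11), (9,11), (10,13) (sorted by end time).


Greedy: pick earliest-ending, then skip overlaps.
Selected (4 activities): [(1, 3), (4, 5), (6, 10), (10, 13)]


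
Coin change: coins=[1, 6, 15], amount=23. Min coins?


dp[0]=0; dp[i]=1+min(dp[i-c] for c in coins)
...dp[18]=3, dp[19]=4, dp[20]=5, dp[21]=2, dp[22]=3, dp[23]=4
Minimum coins for 23 = 4


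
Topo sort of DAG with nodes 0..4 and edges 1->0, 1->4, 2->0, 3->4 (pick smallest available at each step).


Kahn's algorithm, process smallest node first
Order: [1, 2, 0, 3, 4]


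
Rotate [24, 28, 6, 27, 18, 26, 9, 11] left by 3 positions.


Left rotate by 3: [27, 18, 26, 9, 11, 24, 28, 6]


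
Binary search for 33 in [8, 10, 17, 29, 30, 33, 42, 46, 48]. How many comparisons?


Search for 33:
[0,8] mid=4 arr[4]=30
[5,8] mid=6 arr[6]=42
[5,5] mid=5 arr[5]=33
Total: 3 comparisons


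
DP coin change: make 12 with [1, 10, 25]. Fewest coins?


dp[0]=0; dp[i]=1+min(dp[i-c] for c in coins)
...dp[7]=7, dp[8]=8, dp[9]=9, dp[10]=1, dp[11]=2, dp[12]=3
Minimum coins for 12 = 3


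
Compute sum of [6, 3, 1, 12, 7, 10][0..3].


Prefix sums: [0, 6, 9, 10, 22, 29, 39]
Sum[0..3] = prefix[4] - prefix[0] = 22 - 0 = 22


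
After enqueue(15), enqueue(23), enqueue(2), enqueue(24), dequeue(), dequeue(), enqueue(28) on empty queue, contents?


enqueue(15) -> [15]
enqueue(23) -> [15, 23]
enqueue(2) -> [15, 23, 2]
enqueue(24) -> [15, 23, 2, 24]
dequeue() returns 15 -> [23, 2, 24]
dequeue() returns 23 -> [2, 24]
enqueue(28) -> [2, 24, 28]
Final queue (front to back): [2, 24, 28]


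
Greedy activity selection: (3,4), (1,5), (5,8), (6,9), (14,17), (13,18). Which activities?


Greedy: pick earliest-ending, then skip overlaps.
Selected (3 activities): [(3, 4), (5, 8), (14, 17)]


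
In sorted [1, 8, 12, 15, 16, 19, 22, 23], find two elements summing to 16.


Two pointers: lo=0, hi=7
Found pair: (1, 15) summing to 16


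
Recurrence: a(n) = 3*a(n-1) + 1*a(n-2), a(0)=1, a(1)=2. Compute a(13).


Build bottom-up:
...a(11)=325799, a(12)=1076041, a(13)=3*1076041+1*325799=3553922


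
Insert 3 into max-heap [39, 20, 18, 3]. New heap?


Append 3: [39, 20, 18, 3, 3]
Bubble up: no swaps needed
Result: [39, 20, 18, 3, 3]


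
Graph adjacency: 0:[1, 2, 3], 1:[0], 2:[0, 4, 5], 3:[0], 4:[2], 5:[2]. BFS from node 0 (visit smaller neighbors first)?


BFS queue: start with [0]
Visit order: [0, 1, 2, 3, 4, 5]


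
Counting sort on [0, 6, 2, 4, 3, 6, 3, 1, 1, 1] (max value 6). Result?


Count array: [1, 3, 1, 2, 1, 0, 2]
Reconstruct: [0, 1, 1, 1, 2, 3, 3, 4, 6, 6]


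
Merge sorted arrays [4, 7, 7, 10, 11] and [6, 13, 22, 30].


Compare heads, take smaller each step.
Merged: [4, 6, 7, 7, 10, 11, 13, 22, 30]


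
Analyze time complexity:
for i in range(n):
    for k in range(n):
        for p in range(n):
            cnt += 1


Per nesting level: O(n) * O(n) * O(n) = O(n^3)
Complexity: O(n^3)


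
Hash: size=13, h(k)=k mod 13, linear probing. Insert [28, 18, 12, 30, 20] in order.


Insertions: 28->slot 2; 18->slot 5; 12->slot 12; 30->slot 4; 20->slot 7
Table: [None, None, 28, None, 30, 18, None, 20, None, None, None, None, 12]


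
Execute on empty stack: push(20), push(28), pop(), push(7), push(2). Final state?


push(20) -> [20]
push(28) -> [20, 28]
pop() returns 28 -> [20]
push(7) -> [20, 7]
push(2) -> [20, 7, 2]
Final stack (bottom to top): [20, 7, 2]


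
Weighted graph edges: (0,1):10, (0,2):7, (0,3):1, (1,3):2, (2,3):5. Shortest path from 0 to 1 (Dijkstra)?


Dijkstra from 0:
Distances: {0: 0, 1: 3, 2: 6, 3: 1}
Shortest distance to 1 = 3, path = [0, 3, 1]


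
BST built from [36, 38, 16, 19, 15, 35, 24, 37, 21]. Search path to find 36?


BST root = 36
Search for 36: compare at each node
Path: [36]


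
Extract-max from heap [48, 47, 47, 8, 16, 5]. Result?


Max = 48
Replace root with last, heapify down
Resulting heap: [47, 16, 47, 8, 5]


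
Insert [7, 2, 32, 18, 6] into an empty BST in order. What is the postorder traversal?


Root = 7; build tree by BST insertion.
Postorder traversal: [6, 2, 18, 32, 7]


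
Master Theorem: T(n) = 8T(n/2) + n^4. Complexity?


a=8, b=2, c=4. log_2(8)=3 < c=4. Case 3: O(n^c) = O(n^4)
Complexity: O(n^4)


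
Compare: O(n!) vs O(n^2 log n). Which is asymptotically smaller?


n^2 log n grows slower than factorial
O(n^2 log n) is asymptotically smaller; O(n!) grows faster


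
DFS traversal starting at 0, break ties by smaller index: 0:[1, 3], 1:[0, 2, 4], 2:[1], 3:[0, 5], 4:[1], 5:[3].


DFS stack-based: start with [0]
Visit order: [0, 1, 2, 4, 3, 5]


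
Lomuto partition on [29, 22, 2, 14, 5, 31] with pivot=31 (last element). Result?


Elements <= 31 go left of pivot.
Result: [29, 22, 2, 14, 5, 31], pivot at index 5


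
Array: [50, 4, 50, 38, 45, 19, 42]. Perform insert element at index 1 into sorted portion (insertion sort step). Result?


After one pass: [4, 50, 50, 38, 45, 19, 42]


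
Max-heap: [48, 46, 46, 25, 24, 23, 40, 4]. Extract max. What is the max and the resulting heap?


Max = 48
Replace root with last, heapify down
Resulting heap: [46, 25, 46, 4, 24, 23, 40]


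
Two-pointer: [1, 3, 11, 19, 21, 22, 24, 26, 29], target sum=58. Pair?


Two pointers: lo=0, hi=8
No pair sums to 58


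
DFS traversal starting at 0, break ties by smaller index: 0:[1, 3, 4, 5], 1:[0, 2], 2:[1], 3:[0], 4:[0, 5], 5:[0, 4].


DFS stack-based: start with [0]
Visit order: [0, 1, 2, 3, 4, 5]


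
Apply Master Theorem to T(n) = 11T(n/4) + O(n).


a=11, b=4, c=1. log_4(11)=1.730 > c=1. Case 1: O(n^log_b(a)) = O(n^1.730)
Complexity: O(n^1.730)


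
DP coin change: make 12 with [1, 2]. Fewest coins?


dp[0]=0; dp[i]=1+min(dp[i-c] for c in coins)
...dp[7]=4, dp[8]=4, dp[9]=5, dp[10]=5, dp[11]=6, dp[12]=6
Minimum coins for 12 = 6


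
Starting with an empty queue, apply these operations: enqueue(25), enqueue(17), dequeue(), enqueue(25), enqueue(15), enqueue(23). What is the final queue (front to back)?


enqueue(25) -> [25]
enqueue(17) -> [25, 17]
dequeue() returns 25 -> [17]
enqueue(25) -> [17, 25]
enqueue(15) -> [17, 25, 15]
enqueue(23) -> [17, 25, 15, 23]
Final queue (front to back): [17, 25, 15, 23]


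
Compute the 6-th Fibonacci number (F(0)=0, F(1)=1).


F(n)=F(n-1)+F(n-2)
...F(4)=3, F(5)=5, F(6)=8


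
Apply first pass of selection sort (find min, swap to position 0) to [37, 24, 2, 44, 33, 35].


After one pass: [2, 24, 37, 44, 33, 35]


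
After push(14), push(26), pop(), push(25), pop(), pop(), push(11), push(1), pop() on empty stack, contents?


push(14) -> [14]
push(26) -> [14, 26]
pop() returns 26 -> [14]
push(25) -> [14, 25]
pop() returns 25 -> [14]
pop() returns 14 -> []
push(11) -> [11]
push(1) -> [11, 1]
pop() returns 1 -> [11]
Final stack (bottom to top): [11]


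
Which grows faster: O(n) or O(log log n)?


double-logarithmic grows slower than linear
O(log log n) is asymptotically smaller; O(n) grows faster


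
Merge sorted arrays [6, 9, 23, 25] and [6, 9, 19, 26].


Compare heads, take smaller each step.
Merged: [6, 6, 9, 9, 19, 23, 25, 26]


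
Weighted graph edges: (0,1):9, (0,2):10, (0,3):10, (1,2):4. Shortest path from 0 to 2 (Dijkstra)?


Dijkstra from 0:
Distances: {0: 0, 1: 9, 2: 10, 3: 10}
Shortest distance to 2 = 10, path = [0, 2]


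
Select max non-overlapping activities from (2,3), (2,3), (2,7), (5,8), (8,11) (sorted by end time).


Greedy: pick earliest-ending, then skip overlaps.
Selected (3 activities): [(2, 3), (5, 8), (8, 11)]


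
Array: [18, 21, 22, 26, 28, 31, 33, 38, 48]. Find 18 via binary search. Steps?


Search for 18:
[0,8] mid=4 arr[4]=28
[0,3] mid=1 arr[1]=21
[0,0] mid=0 arr[0]=18
Total: 3 comparisons


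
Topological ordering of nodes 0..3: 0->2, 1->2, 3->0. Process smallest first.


Kahn's algorithm, process smallest node first
Order: [1, 3, 0, 2]


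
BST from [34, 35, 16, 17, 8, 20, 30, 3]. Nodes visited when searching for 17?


BST root = 34
Search for 17: compare at each node
Path: [34, 16, 17]


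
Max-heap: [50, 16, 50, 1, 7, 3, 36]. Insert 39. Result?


Append 39: [50, 16, 50, 1, 7, 3, 36, 39]
Bubble up: swap idx 7(39) with idx 3(1); swap idx 3(39) with idx 1(16)
Result: [50, 39, 50, 16, 7, 3, 36, 1]


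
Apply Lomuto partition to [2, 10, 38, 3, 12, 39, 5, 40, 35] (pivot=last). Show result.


Elements <= 35 go left of pivot.
Result: [2, 10, 3, 12, 5, 35, 38, 40, 39], pivot at index 5


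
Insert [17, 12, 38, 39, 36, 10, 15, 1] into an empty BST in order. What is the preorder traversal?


Root = 17; build tree by BST insertion.
Preorder traversal: [17, 12, 10, 1, 15, 38, 36, 39]


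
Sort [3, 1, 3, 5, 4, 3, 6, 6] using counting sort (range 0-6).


Count array: [0, 1, 0, 3, 1, 1, 2]
Reconstruct: [1, 3, 3, 3, 4, 5, 6, 6]


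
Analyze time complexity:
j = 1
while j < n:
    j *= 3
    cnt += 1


Per nesting level: O(log n) = O(log n)
Complexity: O(log n)


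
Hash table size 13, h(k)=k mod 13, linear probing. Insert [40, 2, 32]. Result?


Insertions: 40->slot 1; 2->slot 2; 32->slot 6
Table: [None, 40, 2, None, None, None, 32, None, None, None, None, None, None]


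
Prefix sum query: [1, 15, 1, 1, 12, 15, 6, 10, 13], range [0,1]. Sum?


Prefix sums: [0, 1, 16, 17, 18, 30, 45, 51, 61, 74]
Sum[0..1] = prefix[2] - prefix[0] = 16 - 0 = 16


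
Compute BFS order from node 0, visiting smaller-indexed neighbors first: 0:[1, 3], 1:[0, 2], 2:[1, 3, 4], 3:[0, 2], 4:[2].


BFS queue: start with [0]
Visit order: [0, 1, 3, 2, 4]


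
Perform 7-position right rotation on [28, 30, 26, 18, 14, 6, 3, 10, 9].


Right rotate by 7: [26, 18, 14, 6, 3, 10, 9, 28, 30]


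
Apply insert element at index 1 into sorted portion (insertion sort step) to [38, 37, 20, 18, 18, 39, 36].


After one pass: [37, 38, 20, 18, 18, 39, 36]


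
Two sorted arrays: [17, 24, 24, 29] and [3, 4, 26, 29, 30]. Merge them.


Compare heads, take smaller each step.
Merged: [3, 4, 17, 24, 24, 26, 29, 29, 30]


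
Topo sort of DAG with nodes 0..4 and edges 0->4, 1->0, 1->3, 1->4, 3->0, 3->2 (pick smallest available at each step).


Kahn's algorithm, process smallest node first
Order: [1, 3, 0, 2, 4]


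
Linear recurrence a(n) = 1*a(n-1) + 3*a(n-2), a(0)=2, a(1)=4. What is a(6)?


Build bottom-up:
...a(4)=52, a(5)=118, a(6)=1*118+3*52=274


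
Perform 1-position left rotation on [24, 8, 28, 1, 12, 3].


Left rotate by 1: [8, 28, 1, 12, 3, 24]


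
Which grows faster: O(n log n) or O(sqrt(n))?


sublinear grows slower than linearithmic
O(sqrt(n)) is asymptotically smaller; O(n log n) grows faster


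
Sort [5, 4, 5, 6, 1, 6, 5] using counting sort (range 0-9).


Count array: [0, 1, 0, 0, 1, 3, 2, 0, 0, 0]
Reconstruct: [1, 4, 5, 5, 5, 6, 6]


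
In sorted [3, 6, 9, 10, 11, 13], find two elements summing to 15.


Two pointers: lo=0, hi=5
Found pair: (6, 9) summing to 15


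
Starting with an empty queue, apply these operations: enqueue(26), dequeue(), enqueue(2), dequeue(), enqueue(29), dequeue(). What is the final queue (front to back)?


enqueue(26) -> [26]
dequeue() returns 26 -> []
enqueue(2) -> [2]
dequeue() returns 2 -> []
enqueue(29) -> [29]
dequeue() returns 29 -> []
Final queue (front to back): []


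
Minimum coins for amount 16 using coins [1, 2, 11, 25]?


dp[0]=0; dp[i]=1+min(dp[i-c] for c in coins)
...dp[11]=1, dp[12]=2, dp[13]=2, dp[14]=3, dp[15]=3, dp[16]=4
Minimum coins for 16 = 4


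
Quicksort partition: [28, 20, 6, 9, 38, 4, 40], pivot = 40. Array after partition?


Elements <= 40 go left of pivot.
Result: [28, 20, 6, 9, 38, 4, 40], pivot at index 6


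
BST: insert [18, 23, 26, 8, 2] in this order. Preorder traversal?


Root = 18; build tree by BST insertion.
Preorder traversal: [18, 8, 2, 23, 26]


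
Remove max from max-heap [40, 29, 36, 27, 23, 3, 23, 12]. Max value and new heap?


Max = 40
Replace root with last, heapify down
Resulting heap: [36, 29, 23, 27, 23, 3, 12]


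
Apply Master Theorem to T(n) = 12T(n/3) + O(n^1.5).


a=12, b=3, c=1.5. log_3(12)=2.262 > c=1.5. Case 1: O(n^log_b(a)) = O(n^2.262)
Complexity: O(n^2.262)


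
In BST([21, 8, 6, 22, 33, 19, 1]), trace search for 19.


BST root = 21
Search for 19: compare at each node
Path: [21, 8, 19]


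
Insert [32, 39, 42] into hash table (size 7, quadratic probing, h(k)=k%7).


Insertions: 32->slot 4; 39->slot 5; 42->slot 0
Table: [42, None, None, None, 32, 39, None]


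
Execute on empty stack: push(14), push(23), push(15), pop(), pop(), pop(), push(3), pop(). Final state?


push(14) -> [14]
push(23) -> [14, 23]
push(15) -> [14, 23, 15]
pop() returns 15 -> [14, 23]
pop() returns 23 -> [14]
pop() returns 14 -> []
push(3) -> [3]
pop() returns 3 -> []
Final stack (bottom to top): []


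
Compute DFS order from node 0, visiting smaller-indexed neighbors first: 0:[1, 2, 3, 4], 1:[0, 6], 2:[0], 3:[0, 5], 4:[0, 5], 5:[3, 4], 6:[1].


DFS stack-based: start with [0]
Visit order: [0, 1, 6, 2, 3, 5, 4]


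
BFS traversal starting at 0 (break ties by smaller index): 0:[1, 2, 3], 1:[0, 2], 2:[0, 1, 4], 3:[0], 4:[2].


BFS queue: start with [0]
Visit order: [0, 1, 2, 3, 4]


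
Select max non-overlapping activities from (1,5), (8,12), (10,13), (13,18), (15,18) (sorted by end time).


Greedy: pick earliest-ending, then skip overlaps.
Selected (3 activities): [(1, 5), (8, 12), (13, 18)]


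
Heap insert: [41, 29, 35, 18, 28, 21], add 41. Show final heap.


Append 41: [41, 29, 35, 18, 28, 21, 41]
Bubble up: swap idx 6(41) with idx 2(35)
Result: [41, 29, 41, 18, 28, 21, 35]


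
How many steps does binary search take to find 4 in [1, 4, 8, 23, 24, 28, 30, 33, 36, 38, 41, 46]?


Search for 4:
[0,11] mid=5 arr[5]=28
[0,4] mid=2 arr[2]=8
[0,1] mid=0 arr[0]=1
[1,1] mid=1 arr[1]=4
Total: 4 comparisons


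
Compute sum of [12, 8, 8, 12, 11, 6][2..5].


Prefix sums: [0, 12, 20, 28, 40, 51, 57]
Sum[2..5] = prefix[6] - prefix[2] = 57 - 20 = 37


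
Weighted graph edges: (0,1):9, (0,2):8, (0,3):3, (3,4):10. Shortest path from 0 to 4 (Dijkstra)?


Dijkstra from 0:
Distances: {0: 0, 1: 9, 2: 8, 3: 3, 4: 13}
Shortest distance to 4 = 13, path = [0, 3, 4]


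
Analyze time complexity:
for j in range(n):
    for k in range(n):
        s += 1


Per nesting level: O(n) * O(n) = O(n^2)
Complexity: O(n^2)


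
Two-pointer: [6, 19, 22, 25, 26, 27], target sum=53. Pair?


Two pointers: lo=0, hi=5
Found pair: (26, 27) summing to 53


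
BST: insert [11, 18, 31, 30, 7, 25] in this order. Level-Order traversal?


Root = 11; build tree by BST insertion.
Level-Order traversal: [11, 7, 18, 31, 30, 25]


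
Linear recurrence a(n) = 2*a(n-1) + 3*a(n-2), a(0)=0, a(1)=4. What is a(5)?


Build bottom-up:
...a(3)=28, a(4)=80, a(5)=2*80+3*28=244


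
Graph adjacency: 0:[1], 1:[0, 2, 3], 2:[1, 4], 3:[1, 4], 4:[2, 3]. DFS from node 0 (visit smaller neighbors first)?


DFS stack-based: start with [0]
Visit order: [0, 1, 2, 4, 3]


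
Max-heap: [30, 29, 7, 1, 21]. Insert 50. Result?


Append 50: [30, 29, 7, 1, 21, 50]
Bubble up: swap idx 5(50) with idx 2(7); swap idx 2(50) with idx 0(30)
Result: [50, 29, 30, 1, 21, 7]


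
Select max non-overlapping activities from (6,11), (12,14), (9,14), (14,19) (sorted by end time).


Greedy: pick earliest-ending, then skip overlaps.
Selected (3 activities): [(6, 11), (12, 14), (14, 19)]


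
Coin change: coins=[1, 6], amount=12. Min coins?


dp[0]=0; dp[i]=1+min(dp[i-c] for c in coins)
...dp[7]=2, dp[8]=3, dp[9]=4, dp[10]=5, dp[11]=6, dp[12]=2
Minimum coins for 12 = 2


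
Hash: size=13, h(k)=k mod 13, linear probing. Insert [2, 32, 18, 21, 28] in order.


Insertions: 2->slot 2; 32->slot 6; 18->slot 5; 21->slot 8; 28->slot 3
Table: [None, None, 2, 28, None, 18, 32, None, 21, None, None, None, None]


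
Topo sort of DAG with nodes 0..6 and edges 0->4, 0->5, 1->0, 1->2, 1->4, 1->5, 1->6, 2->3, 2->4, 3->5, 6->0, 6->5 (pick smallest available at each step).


Kahn's algorithm, process smallest node first
Order: [1, 2, 3, 6, 0, 4, 5]


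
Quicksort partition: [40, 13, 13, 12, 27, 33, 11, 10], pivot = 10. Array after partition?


Elements <= 10 go left of pivot.
Result: [10, 13, 13, 12, 27, 33, 11, 40], pivot at index 0


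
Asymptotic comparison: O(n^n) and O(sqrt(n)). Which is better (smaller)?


sublinear grows slower than n^n
O(sqrt(n)) is asymptotically smaller; O(n^n) grows faster


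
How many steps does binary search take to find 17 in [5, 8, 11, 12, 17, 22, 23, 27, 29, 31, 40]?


Search for 17:
[0,10] mid=5 arr[5]=22
[0,4] mid=2 arr[2]=11
[3,4] mid=3 arr[3]=12
[4,4] mid=4 arr[4]=17
Total: 4 comparisons


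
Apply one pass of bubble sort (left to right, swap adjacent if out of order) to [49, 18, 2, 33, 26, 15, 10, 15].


After one pass: [18, 2, 33, 26, 15, 10, 15, 49]


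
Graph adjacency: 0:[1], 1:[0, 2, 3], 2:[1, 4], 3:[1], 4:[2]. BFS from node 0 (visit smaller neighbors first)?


BFS queue: start with [0]
Visit order: [0, 1, 2, 3, 4]


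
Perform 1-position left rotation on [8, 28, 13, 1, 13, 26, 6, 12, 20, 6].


Left rotate by 1: [28, 13, 1, 13, 26, 6, 12, 20, 6, 8]


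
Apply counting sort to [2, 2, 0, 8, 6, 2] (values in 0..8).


Count array: [1, 0, 3, 0, 0, 0, 1, 0, 1]
Reconstruct: [0, 2, 2, 2, 6, 8]


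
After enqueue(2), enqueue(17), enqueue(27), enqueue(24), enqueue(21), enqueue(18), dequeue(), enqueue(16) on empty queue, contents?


enqueue(2) -> [2]
enqueue(17) -> [2, 17]
enqueue(27) -> [2, 17, 27]
enqueue(24) -> [2, 17, 27, 24]
enqueue(21) -> [2, 17, 27, 24, 21]
enqueue(18) -> [2, 17, 27, 24, 21, 18]
dequeue() returns 2 -> [17, 27, 24, 21, 18]
enqueue(16) -> [17, 27, 24, 21, 18, 16]
Final queue (front to back): [17, 27, 24, 21, 18, 16]


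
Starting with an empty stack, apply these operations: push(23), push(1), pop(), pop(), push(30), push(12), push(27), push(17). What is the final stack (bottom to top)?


push(23) -> [23]
push(1) -> [23, 1]
pop() returns 1 -> [23]
pop() returns 23 -> []
push(30) -> [30]
push(12) -> [30, 12]
push(27) -> [30, 12, 27]
push(17) -> [30, 12, 27, 17]
Final stack (bottom to top): [30, 12, 27, 17]


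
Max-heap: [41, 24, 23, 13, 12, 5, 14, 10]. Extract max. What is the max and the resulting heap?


Max = 41
Replace root with last, heapify down
Resulting heap: [24, 13, 23, 10, 12, 5, 14]


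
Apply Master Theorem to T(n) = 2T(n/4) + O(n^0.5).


a=2, b=4, c=0.5. log_4(2)=0.5 = c=0.5. Case 2: O(n^c log n) = O(sqrt(n) log n)
Complexity: O(sqrt(n) log n)


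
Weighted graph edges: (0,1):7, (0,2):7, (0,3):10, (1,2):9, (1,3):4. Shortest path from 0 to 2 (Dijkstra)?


Dijkstra from 0:
Distances: {0: 0, 1: 7, 2: 7, 3: 10}
Shortest distance to 2 = 7, path = [0, 2]


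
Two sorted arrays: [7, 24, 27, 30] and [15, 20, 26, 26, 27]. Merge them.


Compare heads, take smaller each step.
Merged: [7, 15, 20, 24, 26, 26, 27, 27, 30]


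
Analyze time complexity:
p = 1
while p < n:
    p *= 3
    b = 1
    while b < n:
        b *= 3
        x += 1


Per nesting level: O(log n) * O(log n) = O((log n)^2)
Complexity: O((log n)^2)


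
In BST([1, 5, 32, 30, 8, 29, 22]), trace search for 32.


BST root = 1
Search for 32: compare at each node
Path: [1, 5, 32]


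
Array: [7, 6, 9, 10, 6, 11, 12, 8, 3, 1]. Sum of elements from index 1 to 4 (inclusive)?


Prefix sums: [0, 7, 13, 22, 32, 38, 49, 61, 69, 72, 73]
Sum[1..4] = prefix[5] - prefix[1] = 38 - 7 = 31


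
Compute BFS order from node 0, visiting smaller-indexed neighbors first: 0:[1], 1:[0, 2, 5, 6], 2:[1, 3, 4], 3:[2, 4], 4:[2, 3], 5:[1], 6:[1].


BFS queue: start with [0]
Visit order: [0, 1, 2, 5, 6, 3, 4]


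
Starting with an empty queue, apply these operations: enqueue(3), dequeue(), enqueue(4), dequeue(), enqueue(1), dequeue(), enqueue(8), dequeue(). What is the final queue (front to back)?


enqueue(3) -> [3]
dequeue() returns 3 -> []
enqueue(4) -> [4]
dequeue() returns 4 -> []
enqueue(1) -> [1]
dequeue() returns 1 -> []
enqueue(8) -> [8]
dequeue() returns 8 -> []
Final queue (front to back): []


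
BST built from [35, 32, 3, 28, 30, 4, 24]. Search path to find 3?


BST root = 35
Search for 3: compare at each node
Path: [35, 32, 3]


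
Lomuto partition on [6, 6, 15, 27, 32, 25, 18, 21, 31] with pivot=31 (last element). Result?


Elements <= 31 go left of pivot.
Result: [6, 6, 15, 27, 25, 18, 21, 31, 32], pivot at index 7


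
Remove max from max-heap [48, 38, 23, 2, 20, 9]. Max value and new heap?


Max = 48
Replace root with last, heapify down
Resulting heap: [38, 20, 23, 2, 9]


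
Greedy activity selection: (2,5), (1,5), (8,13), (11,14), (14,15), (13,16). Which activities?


Greedy: pick earliest-ending, then skip overlaps.
Selected (3 activities): [(2, 5), (8, 13), (14, 15)]


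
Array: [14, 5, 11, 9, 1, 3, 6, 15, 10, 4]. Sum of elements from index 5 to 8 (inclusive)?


Prefix sums: [0, 14, 19, 30, 39, 40, 43, 49, 64, 74, 78]
Sum[5..8] = prefix[9] - prefix[5] = 74 - 40 = 34


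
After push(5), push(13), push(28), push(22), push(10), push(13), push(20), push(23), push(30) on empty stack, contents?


push(5) -> [5]
push(13) -> [5, 13]
push(28) -> [5, 13, 28]
push(22) -> [5, 13, 28, 22]
push(10) -> [5, 13, 28, 22, 10]
push(13) -> [5, 13, 28, 22, 10, 13]
push(20) -> [5, 13, 28, 22, 10, 13, 20]
push(23) -> [5, 13, 28, 22, 10, 13, 20, 23]
push(30) -> [5, 13, 28, 22, 10, 13, 20, 23, 30]
Final stack (bottom to top): [5, 13, 28, 22, 10, 13, 20, 23, 30]


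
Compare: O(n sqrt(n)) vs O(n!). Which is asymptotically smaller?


n^1.5 grows slower than factorial
O(n sqrt(n)) is asymptotically smaller; O(n!) grows faster


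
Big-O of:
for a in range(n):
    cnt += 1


Per nesting level: O(n) = O(n)
Complexity: O(n)


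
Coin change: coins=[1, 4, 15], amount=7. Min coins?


dp[0]=0; dp[i]=1+min(dp[i-c] for c in coins)
...dp[2]=2, dp[3]=3, dp[4]=1, dp[5]=2, dp[6]=3, dp[7]=4
Minimum coins for 7 = 4


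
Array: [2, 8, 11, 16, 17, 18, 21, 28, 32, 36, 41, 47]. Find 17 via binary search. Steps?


Search for 17:
[0,11] mid=5 arr[5]=18
[0,4] mid=2 arr[2]=11
[3,4] mid=3 arr[3]=16
[4,4] mid=4 arr[4]=17
Total: 4 comparisons


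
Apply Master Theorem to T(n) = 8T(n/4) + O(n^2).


a=8, b=4, c=2. log_4(8)=1.5 < c=2. Case 3: O(n^c) = O(n^2)
Complexity: O(n^2)


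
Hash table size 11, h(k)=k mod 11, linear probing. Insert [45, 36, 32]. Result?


Insertions: 45->slot 1; 36->slot 3; 32->slot 10
Table: [None, 45, None, 36, None, None, None, None, None, None, 32]


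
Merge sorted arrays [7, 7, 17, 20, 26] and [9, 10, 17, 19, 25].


Compare heads, take smaller each step.
Merged: [7, 7, 9, 10, 17, 17, 19, 20, 25, 26]


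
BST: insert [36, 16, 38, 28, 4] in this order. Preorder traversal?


Root = 36; build tree by BST insertion.
Preorder traversal: [36, 16, 4, 28, 38]


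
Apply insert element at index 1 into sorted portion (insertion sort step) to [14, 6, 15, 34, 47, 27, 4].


After one pass: [6, 14, 15, 34, 47, 27, 4]


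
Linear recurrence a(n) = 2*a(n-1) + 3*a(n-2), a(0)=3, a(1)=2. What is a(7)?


Build bottom-up:
...a(5)=302, a(6)=913, a(7)=2*913+3*302=2732


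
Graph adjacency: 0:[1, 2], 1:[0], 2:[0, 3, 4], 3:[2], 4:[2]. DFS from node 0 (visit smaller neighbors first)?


DFS stack-based: start with [0]
Visit order: [0, 1, 2, 3, 4]


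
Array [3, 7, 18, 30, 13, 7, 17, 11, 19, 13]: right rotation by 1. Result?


Right rotate by 1: [13, 3, 7, 18, 30, 13, 7, 17, 11, 19]


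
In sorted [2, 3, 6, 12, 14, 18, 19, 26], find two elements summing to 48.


Two pointers: lo=0, hi=7
No pair sums to 48
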